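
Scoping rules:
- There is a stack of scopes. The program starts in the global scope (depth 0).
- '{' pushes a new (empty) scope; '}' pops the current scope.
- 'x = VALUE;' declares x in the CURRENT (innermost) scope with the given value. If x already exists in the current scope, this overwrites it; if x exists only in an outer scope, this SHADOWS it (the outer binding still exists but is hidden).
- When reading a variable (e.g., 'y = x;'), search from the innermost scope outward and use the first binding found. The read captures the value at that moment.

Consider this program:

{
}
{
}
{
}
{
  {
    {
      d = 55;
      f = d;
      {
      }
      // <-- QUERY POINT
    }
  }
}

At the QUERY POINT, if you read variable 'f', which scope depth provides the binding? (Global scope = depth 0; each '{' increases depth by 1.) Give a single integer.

Answer: 3

Derivation:
Step 1: enter scope (depth=1)
Step 2: exit scope (depth=0)
Step 3: enter scope (depth=1)
Step 4: exit scope (depth=0)
Step 5: enter scope (depth=1)
Step 6: exit scope (depth=0)
Step 7: enter scope (depth=1)
Step 8: enter scope (depth=2)
Step 9: enter scope (depth=3)
Step 10: declare d=55 at depth 3
Step 11: declare f=(read d)=55 at depth 3
Step 12: enter scope (depth=4)
Step 13: exit scope (depth=3)
Visible at query point: d=55 f=55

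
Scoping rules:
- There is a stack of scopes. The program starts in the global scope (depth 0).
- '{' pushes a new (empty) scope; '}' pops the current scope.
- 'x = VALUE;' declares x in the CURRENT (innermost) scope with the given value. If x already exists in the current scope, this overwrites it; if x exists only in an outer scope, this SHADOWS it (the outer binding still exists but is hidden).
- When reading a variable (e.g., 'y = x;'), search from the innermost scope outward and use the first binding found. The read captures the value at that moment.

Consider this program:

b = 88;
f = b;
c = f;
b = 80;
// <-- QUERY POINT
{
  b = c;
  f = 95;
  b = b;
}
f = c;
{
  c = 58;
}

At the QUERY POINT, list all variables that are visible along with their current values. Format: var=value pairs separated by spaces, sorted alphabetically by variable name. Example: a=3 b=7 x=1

Answer: b=80 c=88 f=88

Derivation:
Step 1: declare b=88 at depth 0
Step 2: declare f=(read b)=88 at depth 0
Step 3: declare c=(read f)=88 at depth 0
Step 4: declare b=80 at depth 0
Visible at query point: b=80 c=88 f=88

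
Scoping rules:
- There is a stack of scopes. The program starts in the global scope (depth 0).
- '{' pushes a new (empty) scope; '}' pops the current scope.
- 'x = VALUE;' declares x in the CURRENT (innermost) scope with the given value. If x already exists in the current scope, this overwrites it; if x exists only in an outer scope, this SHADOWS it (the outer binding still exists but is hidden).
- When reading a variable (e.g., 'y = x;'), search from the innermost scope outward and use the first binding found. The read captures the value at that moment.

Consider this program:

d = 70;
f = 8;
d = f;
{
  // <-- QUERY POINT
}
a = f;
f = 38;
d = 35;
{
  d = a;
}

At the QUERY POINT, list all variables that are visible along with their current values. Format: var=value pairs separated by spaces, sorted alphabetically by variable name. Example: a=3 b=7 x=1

Step 1: declare d=70 at depth 0
Step 2: declare f=8 at depth 0
Step 3: declare d=(read f)=8 at depth 0
Step 4: enter scope (depth=1)
Visible at query point: d=8 f=8

Answer: d=8 f=8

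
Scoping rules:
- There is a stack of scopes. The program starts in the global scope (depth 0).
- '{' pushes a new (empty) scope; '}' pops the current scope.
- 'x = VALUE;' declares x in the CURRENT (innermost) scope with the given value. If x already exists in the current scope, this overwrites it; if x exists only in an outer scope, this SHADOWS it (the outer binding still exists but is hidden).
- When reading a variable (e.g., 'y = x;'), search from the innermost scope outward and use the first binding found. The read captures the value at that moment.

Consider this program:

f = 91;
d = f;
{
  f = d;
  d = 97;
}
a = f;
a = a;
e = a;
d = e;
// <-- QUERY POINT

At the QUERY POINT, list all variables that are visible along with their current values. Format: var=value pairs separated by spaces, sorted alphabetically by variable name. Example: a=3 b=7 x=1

Answer: a=91 d=91 e=91 f=91

Derivation:
Step 1: declare f=91 at depth 0
Step 2: declare d=(read f)=91 at depth 0
Step 3: enter scope (depth=1)
Step 4: declare f=(read d)=91 at depth 1
Step 5: declare d=97 at depth 1
Step 6: exit scope (depth=0)
Step 7: declare a=(read f)=91 at depth 0
Step 8: declare a=(read a)=91 at depth 0
Step 9: declare e=(read a)=91 at depth 0
Step 10: declare d=(read e)=91 at depth 0
Visible at query point: a=91 d=91 e=91 f=91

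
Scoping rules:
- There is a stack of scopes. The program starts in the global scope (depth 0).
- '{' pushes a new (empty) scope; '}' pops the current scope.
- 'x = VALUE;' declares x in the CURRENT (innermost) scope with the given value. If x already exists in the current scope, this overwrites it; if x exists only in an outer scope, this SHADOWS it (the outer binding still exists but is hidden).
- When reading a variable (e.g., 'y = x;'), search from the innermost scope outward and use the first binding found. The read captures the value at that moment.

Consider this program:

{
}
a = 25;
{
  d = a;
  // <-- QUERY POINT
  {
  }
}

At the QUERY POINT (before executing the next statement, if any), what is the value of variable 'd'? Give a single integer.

Step 1: enter scope (depth=1)
Step 2: exit scope (depth=0)
Step 3: declare a=25 at depth 0
Step 4: enter scope (depth=1)
Step 5: declare d=(read a)=25 at depth 1
Visible at query point: a=25 d=25

Answer: 25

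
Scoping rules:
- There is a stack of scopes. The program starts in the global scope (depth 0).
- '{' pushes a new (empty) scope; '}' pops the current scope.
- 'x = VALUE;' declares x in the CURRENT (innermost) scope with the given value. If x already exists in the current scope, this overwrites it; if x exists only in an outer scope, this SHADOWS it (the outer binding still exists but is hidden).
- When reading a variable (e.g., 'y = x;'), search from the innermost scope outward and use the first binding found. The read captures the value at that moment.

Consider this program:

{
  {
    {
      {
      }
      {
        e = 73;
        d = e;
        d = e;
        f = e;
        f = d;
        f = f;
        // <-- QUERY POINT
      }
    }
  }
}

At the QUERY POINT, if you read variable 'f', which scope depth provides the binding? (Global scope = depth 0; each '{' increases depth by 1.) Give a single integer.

Step 1: enter scope (depth=1)
Step 2: enter scope (depth=2)
Step 3: enter scope (depth=3)
Step 4: enter scope (depth=4)
Step 5: exit scope (depth=3)
Step 6: enter scope (depth=4)
Step 7: declare e=73 at depth 4
Step 8: declare d=(read e)=73 at depth 4
Step 9: declare d=(read e)=73 at depth 4
Step 10: declare f=(read e)=73 at depth 4
Step 11: declare f=(read d)=73 at depth 4
Step 12: declare f=(read f)=73 at depth 4
Visible at query point: d=73 e=73 f=73

Answer: 4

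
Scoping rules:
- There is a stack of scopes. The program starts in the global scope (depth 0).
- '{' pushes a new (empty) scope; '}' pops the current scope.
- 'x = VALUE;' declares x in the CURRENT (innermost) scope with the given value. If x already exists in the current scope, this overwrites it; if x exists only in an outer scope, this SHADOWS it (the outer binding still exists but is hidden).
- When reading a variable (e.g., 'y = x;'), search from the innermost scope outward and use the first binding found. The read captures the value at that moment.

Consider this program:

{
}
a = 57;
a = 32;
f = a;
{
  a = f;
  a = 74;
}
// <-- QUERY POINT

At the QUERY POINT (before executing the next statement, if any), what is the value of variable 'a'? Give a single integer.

Answer: 32

Derivation:
Step 1: enter scope (depth=1)
Step 2: exit scope (depth=0)
Step 3: declare a=57 at depth 0
Step 4: declare a=32 at depth 0
Step 5: declare f=(read a)=32 at depth 0
Step 6: enter scope (depth=1)
Step 7: declare a=(read f)=32 at depth 1
Step 8: declare a=74 at depth 1
Step 9: exit scope (depth=0)
Visible at query point: a=32 f=32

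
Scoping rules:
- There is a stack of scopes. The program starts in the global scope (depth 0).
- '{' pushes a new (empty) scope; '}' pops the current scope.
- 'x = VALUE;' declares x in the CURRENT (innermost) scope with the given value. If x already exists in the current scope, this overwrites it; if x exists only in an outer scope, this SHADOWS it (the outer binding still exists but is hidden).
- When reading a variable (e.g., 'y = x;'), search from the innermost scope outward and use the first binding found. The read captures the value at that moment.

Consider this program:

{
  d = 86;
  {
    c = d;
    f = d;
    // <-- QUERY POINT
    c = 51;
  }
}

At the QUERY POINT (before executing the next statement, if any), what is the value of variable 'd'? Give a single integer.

Step 1: enter scope (depth=1)
Step 2: declare d=86 at depth 1
Step 3: enter scope (depth=2)
Step 4: declare c=(read d)=86 at depth 2
Step 5: declare f=(read d)=86 at depth 2
Visible at query point: c=86 d=86 f=86

Answer: 86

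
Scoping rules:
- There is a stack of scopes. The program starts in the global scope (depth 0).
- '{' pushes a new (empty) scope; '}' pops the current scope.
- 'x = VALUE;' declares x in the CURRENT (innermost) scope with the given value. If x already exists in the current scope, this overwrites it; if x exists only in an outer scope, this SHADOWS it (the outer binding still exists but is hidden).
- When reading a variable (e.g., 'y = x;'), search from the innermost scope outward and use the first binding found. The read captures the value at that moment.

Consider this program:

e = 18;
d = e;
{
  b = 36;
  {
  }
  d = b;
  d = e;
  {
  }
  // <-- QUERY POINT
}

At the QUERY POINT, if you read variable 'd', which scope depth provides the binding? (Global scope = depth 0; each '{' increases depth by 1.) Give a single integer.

Answer: 1

Derivation:
Step 1: declare e=18 at depth 0
Step 2: declare d=(read e)=18 at depth 0
Step 3: enter scope (depth=1)
Step 4: declare b=36 at depth 1
Step 5: enter scope (depth=2)
Step 6: exit scope (depth=1)
Step 7: declare d=(read b)=36 at depth 1
Step 8: declare d=(read e)=18 at depth 1
Step 9: enter scope (depth=2)
Step 10: exit scope (depth=1)
Visible at query point: b=36 d=18 e=18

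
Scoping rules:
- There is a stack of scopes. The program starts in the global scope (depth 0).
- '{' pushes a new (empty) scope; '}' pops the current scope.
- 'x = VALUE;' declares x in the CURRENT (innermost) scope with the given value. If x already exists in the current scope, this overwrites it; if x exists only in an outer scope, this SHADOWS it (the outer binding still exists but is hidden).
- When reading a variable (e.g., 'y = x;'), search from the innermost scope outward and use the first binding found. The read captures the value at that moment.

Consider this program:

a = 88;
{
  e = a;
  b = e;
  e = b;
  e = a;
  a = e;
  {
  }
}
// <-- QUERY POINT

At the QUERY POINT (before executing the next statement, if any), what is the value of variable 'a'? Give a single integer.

Step 1: declare a=88 at depth 0
Step 2: enter scope (depth=1)
Step 3: declare e=(read a)=88 at depth 1
Step 4: declare b=(read e)=88 at depth 1
Step 5: declare e=(read b)=88 at depth 1
Step 6: declare e=(read a)=88 at depth 1
Step 7: declare a=(read e)=88 at depth 1
Step 8: enter scope (depth=2)
Step 9: exit scope (depth=1)
Step 10: exit scope (depth=0)
Visible at query point: a=88

Answer: 88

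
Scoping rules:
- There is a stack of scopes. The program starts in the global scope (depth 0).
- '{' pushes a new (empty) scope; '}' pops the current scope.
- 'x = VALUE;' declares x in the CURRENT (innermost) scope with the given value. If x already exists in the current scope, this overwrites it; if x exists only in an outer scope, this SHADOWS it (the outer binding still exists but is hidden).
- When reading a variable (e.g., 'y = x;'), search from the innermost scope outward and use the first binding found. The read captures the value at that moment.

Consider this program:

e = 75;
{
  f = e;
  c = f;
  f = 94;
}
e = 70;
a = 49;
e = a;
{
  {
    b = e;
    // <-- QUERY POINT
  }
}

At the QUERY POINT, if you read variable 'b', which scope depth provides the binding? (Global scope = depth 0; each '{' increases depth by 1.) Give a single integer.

Step 1: declare e=75 at depth 0
Step 2: enter scope (depth=1)
Step 3: declare f=(read e)=75 at depth 1
Step 4: declare c=(read f)=75 at depth 1
Step 5: declare f=94 at depth 1
Step 6: exit scope (depth=0)
Step 7: declare e=70 at depth 0
Step 8: declare a=49 at depth 0
Step 9: declare e=(read a)=49 at depth 0
Step 10: enter scope (depth=1)
Step 11: enter scope (depth=2)
Step 12: declare b=(read e)=49 at depth 2
Visible at query point: a=49 b=49 e=49

Answer: 2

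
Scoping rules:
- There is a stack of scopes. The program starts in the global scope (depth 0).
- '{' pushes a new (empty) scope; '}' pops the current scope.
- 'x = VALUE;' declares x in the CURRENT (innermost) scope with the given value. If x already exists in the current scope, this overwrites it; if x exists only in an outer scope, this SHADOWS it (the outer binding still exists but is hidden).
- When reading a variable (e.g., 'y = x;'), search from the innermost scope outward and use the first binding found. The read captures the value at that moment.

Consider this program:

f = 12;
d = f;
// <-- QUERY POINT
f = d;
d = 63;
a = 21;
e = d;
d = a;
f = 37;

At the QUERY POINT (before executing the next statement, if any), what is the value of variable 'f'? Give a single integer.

Answer: 12

Derivation:
Step 1: declare f=12 at depth 0
Step 2: declare d=(read f)=12 at depth 0
Visible at query point: d=12 f=12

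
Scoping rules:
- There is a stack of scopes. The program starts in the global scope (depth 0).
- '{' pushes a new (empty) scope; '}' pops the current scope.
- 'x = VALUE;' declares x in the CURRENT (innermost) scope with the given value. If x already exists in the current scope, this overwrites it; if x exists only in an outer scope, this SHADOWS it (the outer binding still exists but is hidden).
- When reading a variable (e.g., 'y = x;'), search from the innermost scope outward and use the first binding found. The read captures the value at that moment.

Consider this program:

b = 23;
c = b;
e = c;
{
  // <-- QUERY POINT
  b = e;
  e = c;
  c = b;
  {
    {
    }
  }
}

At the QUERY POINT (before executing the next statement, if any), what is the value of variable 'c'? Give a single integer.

Step 1: declare b=23 at depth 0
Step 2: declare c=(read b)=23 at depth 0
Step 3: declare e=(read c)=23 at depth 0
Step 4: enter scope (depth=1)
Visible at query point: b=23 c=23 e=23

Answer: 23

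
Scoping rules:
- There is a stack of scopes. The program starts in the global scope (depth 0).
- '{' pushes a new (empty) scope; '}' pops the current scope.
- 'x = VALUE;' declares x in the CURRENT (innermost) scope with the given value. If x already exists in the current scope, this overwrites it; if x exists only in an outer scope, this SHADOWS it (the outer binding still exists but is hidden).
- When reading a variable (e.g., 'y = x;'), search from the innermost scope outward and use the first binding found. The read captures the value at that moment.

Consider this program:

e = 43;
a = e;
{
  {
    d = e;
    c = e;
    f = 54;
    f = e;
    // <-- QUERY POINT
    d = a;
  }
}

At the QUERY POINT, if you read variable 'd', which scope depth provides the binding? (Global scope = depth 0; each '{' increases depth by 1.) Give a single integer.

Answer: 2

Derivation:
Step 1: declare e=43 at depth 0
Step 2: declare a=(read e)=43 at depth 0
Step 3: enter scope (depth=1)
Step 4: enter scope (depth=2)
Step 5: declare d=(read e)=43 at depth 2
Step 6: declare c=(read e)=43 at depth 2
Step 7: declare f=54 at depth 2
Step 8: declare f=(read e)=43 at depth 2
Visible at query point: a=43 c=43 d=43 e=43 f=43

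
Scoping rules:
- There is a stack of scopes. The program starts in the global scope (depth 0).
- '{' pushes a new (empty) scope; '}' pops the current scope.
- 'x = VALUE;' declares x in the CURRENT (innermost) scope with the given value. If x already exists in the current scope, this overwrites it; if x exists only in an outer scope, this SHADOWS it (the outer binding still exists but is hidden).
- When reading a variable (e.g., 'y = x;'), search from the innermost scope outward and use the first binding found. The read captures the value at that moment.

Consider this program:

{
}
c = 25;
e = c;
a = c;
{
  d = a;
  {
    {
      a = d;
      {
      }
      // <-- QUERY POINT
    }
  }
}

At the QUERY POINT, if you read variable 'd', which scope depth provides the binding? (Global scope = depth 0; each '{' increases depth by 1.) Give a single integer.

Answer: 1

Derivation:
Step 1: enter scope (depth=1)
Step 2: exit scope (depth=0)
Step 3: declare c=25 at depth 0
Step 4: declare e=(read c)=25 at depth 0
Step 5: declare a=(read c)=25 at depth 0
Step 6: enter scope (depth=1)
Step 7: declare d=(read a)=25 at depth 1
Step 8: enter scope (depth=2)
Step 9: enter scope (depth=3)
Step 10: declare a=(read d)=25 at depth 3
Step 11: enter scope (depth=4)
Step 12: exit scope (depth=3)
Visible at query point: a=25 c=25 d=25 e=25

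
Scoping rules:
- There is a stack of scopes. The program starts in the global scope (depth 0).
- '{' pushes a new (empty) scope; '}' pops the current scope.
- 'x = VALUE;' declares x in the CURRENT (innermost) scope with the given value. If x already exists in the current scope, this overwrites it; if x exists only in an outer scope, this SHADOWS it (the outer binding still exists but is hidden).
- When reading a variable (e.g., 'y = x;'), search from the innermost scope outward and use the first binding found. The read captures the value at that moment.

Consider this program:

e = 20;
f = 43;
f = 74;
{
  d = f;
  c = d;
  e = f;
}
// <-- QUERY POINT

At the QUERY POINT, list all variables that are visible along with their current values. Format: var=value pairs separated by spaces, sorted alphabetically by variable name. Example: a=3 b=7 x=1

Answer: e=20 f=74

Derivation:
Step 1: declare e=20 at depth 0
Step 2: declare f=43 at depth 0
Step 3: declare f=74 at depth 0
Step 4: enter scope (depth=1)
Step 5: declare d=(read f)=74 at depth 1
Step 6: declare c=(read d)=74 at depth 1
Step 7: declare e=(read f)=74 at depth 1
Step 8: exit scope (depth=0)
Visible at query point: e=20 f=74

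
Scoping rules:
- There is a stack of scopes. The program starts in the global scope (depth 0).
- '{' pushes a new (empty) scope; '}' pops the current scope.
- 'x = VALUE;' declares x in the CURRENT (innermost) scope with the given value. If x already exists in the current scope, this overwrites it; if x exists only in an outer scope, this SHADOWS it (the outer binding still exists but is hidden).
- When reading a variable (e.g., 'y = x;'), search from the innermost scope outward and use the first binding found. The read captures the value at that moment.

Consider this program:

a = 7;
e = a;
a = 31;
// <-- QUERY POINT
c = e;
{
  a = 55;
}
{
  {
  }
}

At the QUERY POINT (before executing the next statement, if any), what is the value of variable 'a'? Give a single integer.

Answer: 31

Derivation:
Step 1: declare a=7 at depth 0
Step 2: declare e=(read a)=7 at depth 0
Step 3: declare a=31 at depth 0
Visible at query point: a=31 e=7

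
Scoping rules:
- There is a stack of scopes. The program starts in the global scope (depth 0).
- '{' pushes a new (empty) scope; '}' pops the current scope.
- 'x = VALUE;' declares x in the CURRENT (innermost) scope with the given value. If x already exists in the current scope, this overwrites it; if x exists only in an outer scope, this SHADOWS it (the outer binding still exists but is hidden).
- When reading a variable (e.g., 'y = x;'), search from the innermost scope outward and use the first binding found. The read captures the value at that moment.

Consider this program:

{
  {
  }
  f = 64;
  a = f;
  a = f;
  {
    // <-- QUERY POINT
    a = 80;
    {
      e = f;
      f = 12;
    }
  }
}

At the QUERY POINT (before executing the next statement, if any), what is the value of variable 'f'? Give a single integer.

Answer: 64

Derivation:
Step 1: enter scope (depth=1)
Step 2: enter scope (depth=2)
Step 3: exit scope (depth=1)
Step 4: declare f=64 at depth 1
Step 5: declare a=(read f)=64 at depth 1
Step 6: declare a=(read f)=64 at depth 1
Step 7: enter scope (depth=2)
Visible at query point: a=64 f=64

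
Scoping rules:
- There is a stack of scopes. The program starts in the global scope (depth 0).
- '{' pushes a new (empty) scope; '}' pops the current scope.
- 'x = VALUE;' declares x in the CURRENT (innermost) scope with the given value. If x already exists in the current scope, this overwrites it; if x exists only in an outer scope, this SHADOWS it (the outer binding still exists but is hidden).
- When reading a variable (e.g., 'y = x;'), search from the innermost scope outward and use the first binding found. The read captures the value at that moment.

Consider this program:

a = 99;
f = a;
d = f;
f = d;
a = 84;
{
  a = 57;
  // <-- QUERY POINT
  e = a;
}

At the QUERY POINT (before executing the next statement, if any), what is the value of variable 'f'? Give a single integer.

Step 1: declare a=99 at depth 0
Step 2: declare f=(read a)=99 at depth 0
Step 3: declare d=(read f)=99 at depth 0
Step 4: declare f=(read d)=99 at depth 0
Step 5: declare a=84 at depth 0
Step 6: enter scope (depth=1)
Step 7: declare a=57 at depth 1
Visible at query point: a=57 d=99 f=99

Answer: 99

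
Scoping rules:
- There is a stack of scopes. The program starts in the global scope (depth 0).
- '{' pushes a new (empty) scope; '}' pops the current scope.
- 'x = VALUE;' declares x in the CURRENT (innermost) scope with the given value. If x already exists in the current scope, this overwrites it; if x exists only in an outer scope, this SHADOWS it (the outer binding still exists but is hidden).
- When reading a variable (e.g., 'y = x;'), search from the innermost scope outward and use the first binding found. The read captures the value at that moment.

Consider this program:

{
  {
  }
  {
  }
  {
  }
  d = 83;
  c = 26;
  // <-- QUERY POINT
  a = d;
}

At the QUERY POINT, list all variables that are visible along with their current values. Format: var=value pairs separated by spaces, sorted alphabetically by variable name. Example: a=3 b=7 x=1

Step 1: enter scope (depth=1)
Step 2: enter scope (depth=2)
Step 3: exit scope (depth=1)
Step 4: enter scope (depth=2)
Step 5: exit scope (depth=1)
Step 6: enter scope (depth=2)
Step 7: exit scope (depth=1)
Step 8: declare d=83 at depth 1
Step 9: declare c=26 at depth 1
Visible at query point: c=26 d=83

Answer: c=26 d=83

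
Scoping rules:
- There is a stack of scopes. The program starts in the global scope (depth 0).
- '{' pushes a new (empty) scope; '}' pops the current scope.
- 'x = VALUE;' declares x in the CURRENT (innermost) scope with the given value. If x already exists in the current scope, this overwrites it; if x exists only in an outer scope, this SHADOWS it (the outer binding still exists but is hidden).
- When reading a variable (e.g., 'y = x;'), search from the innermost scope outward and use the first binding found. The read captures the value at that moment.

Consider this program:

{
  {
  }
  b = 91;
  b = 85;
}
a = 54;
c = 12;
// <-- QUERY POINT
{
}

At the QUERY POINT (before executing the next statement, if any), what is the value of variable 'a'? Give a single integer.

Step 1: enter scope (depth=1)
Step 2: enter scope (depth=2)
Step 3: exit scope (depth=1)
Step 4: declare b=91 at depth 1
Step 5: declare b=85 at depth 1
Step 6: exit scope (depth=0)
Step 7: declare a=54 at depth 0
Step 8: declare c=12 at depth 0
Visible at query point: a=54 c=12

Answer: 54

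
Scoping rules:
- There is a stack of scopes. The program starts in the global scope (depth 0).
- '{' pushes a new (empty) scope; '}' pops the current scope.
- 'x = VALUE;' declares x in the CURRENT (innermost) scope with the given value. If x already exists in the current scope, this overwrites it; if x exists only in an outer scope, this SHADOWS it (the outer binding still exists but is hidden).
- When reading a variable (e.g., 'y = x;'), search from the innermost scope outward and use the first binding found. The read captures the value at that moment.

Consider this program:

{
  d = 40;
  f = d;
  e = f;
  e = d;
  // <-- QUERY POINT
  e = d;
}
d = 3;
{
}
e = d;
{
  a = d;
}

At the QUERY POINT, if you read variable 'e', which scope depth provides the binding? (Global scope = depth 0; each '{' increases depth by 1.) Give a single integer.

Answer: 1

Derivation:
Step 1: enter scope (depth=1)
Step 2: declare d=40 at depth 1
Step 3: declare f=(read d)=40 at depth 1
Step 4: declare e=(read f)=40 at depth 1
Step 5: declare e=(read d)=40 at depth 1
Visible at query point: d=40 e=40 f=40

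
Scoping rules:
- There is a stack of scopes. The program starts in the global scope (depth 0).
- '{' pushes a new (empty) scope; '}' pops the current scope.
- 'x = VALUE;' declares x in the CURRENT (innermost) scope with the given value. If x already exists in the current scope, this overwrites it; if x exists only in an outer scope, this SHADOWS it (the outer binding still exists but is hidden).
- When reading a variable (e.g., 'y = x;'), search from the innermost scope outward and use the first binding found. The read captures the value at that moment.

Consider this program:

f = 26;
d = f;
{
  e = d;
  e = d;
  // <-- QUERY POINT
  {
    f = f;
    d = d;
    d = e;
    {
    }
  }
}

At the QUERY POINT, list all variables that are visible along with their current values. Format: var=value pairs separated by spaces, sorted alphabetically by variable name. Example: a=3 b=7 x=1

Step 1: declare f=26 at depth 0
Step 2: declare d=(read f)=26 at depth 0
Step 3: enter scope (depth=1)
Step 4: declare e=(read d)=26 at depth 1
Step 5: declare e=(read d)=26 at depth 1
Visible at query point: d=26 e=26 f=26

Answer: d=26 e=26 f=26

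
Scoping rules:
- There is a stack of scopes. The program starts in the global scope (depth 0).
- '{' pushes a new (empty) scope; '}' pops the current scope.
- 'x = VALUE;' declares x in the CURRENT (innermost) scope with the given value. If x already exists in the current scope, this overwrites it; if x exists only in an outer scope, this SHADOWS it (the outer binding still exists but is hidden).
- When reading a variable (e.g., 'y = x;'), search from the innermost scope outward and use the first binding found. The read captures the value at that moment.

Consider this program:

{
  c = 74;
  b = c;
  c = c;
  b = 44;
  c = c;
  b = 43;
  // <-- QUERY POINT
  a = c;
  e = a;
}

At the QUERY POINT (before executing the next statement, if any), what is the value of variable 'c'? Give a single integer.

Answer: 74

Derivation:
Step 1: enter scope (depth=1)
Step 2: declare c=74 at depth 1
Step 3: declare b=(read c)=74 at depth 1
Step 4: declare c=(read c)=74 at depth 1
Step 5: declare b=44 at depth 1
Step 6: declare c=(read c)=74 at depth 1
Step 7: declare b=43 at depth 1
Visible at query point: b=43 c=74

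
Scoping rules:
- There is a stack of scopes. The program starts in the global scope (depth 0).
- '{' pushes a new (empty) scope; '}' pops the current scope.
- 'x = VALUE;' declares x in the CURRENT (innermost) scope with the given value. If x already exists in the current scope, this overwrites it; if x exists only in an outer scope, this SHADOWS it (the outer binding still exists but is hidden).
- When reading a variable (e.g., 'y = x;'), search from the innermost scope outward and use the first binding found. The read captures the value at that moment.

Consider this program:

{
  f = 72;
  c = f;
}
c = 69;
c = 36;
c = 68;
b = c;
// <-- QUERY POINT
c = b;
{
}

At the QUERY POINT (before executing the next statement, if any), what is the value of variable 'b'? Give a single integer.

Step 1: enter scope (depth=1)
Step 2: declare f=72 at depth 1
Step 3: declare c=(read f)=72 at depth 1
Step 4: exit scope (depth=0)
Step 5: declare c=69 at depth 0
Step 6: declare c=36 at depth 0
Step 7: declare c=68 at depth 0
Step 8: declare b=(read c)=68 at depth 0
Visible at query point: b=68 c=68

Answer: 68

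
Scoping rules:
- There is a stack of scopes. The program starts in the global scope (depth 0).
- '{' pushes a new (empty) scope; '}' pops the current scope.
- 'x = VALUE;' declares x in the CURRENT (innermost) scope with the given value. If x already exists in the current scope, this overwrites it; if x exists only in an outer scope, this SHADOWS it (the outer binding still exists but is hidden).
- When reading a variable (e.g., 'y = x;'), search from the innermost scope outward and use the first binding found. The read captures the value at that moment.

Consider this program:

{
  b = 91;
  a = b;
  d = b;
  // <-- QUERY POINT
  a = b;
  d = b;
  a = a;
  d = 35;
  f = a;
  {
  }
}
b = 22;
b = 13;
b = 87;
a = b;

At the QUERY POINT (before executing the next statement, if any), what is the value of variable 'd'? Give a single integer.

Step 1: enter scope (depth=1)
Step 2: declare b=91 at depth 1
Step 3: declare a=(read b)=91 at depth 1
Step 4: declare d=(read b)=91 at depth 1
Visible at query point: a=91 b=91 d=91

Answer: 91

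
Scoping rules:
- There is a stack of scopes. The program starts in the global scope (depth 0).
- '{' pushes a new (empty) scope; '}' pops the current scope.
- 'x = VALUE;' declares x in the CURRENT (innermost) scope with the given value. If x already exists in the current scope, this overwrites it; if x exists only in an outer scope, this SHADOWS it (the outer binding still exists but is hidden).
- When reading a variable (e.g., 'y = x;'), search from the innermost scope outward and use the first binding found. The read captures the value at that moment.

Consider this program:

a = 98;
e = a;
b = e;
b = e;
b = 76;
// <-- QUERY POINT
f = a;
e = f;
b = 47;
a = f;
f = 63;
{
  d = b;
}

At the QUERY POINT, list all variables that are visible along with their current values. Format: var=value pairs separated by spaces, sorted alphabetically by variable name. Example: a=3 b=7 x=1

Answer: a=98 b=76 e=98

Derivation:
Step 1: declare a=98 at depth 0
Step 2: declare e=(read a)=98 at depth 0
Step 3: declare b=(read e)=98 at depth 0
Step 4: declare b=(read e)=98 at depth 0
Step 5: declare b=76 at depth 0
Visible at query point: a=98 b=76 e=98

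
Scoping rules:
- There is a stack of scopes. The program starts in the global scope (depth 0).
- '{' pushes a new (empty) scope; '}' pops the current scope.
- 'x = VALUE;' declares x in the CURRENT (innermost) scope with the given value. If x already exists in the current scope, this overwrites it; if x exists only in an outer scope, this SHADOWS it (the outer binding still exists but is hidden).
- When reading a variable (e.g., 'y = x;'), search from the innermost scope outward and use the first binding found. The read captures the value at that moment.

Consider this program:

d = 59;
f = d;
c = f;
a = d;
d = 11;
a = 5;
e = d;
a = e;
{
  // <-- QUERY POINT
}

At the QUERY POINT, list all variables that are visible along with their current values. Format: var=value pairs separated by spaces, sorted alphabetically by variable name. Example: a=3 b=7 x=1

Answer: a=11 c=59 d=11 e=11 f=59

Derivation:
Step 1: declare d=59 at depth 0
Step 2: declare f=(read d)=59 at depth 0
Step 3: declare c=(read f)=59 at depth 0
Step 4: declare a=(read d)=59 at depth 0
Step 5: declare d=11 at depth 0
Step 6: declare a=5 at depth 0
Step 7: declare e=(read d)=11 at depth 0
Step 8: declare a=(read e)=11 at depth 0
Step 9: enter scope (depth=1)
Visible at query point: a=11 c=59 d=11 e=11 f=59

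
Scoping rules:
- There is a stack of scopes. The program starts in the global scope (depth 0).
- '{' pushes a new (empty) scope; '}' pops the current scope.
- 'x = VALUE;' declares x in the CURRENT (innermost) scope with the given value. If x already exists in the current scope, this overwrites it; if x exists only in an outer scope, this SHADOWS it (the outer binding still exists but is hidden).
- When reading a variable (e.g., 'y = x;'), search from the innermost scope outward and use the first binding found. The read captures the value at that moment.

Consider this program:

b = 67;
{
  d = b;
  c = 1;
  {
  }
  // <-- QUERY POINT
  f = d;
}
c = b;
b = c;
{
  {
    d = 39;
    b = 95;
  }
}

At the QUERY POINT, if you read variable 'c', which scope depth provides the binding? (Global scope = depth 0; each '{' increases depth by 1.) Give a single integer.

Answer: 1

Derivation:
Step 1: declare b=67 at depth 0
Step 2: enter scope (depth=1)
Step 3: declare d=(read b)=67 at depth 1
Step 4: declare c=1 at depth 1
Step 5: enter scope (depth=2)
Step 6: exit scope (depth=1)
Visible at query point: b=67 c=1 d=67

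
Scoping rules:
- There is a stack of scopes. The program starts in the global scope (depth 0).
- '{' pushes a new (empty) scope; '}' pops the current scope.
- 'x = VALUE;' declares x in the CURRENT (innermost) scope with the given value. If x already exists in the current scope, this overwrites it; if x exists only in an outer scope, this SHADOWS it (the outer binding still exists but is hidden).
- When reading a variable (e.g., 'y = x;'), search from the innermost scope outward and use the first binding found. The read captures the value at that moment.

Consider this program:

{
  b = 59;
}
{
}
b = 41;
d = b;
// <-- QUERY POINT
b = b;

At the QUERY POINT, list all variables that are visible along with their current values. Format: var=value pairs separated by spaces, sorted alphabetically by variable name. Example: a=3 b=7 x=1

Step 1: enter scope (depth=1)
Step 2: declare b=59 at depth 1
Step 3: exit scope (depth=0)
Step 4: enter scope (depth=1)
Step 5: exit scope (depth=0)
Step 6: declare b=41 at depth 0
Step 7: declare d=(read b)=41 at depth 0
Visible at query point: b=41 d=41

Answer: b=41 d=41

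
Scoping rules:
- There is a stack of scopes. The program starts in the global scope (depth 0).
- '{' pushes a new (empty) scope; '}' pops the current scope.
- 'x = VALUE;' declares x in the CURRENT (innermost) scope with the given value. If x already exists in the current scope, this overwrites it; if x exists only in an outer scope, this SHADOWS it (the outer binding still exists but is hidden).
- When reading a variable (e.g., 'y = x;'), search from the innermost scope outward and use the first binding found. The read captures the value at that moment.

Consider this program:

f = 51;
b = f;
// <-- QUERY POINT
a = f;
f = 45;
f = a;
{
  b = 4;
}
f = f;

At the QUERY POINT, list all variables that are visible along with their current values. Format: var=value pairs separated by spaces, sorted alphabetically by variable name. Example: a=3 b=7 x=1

Answer: b=51 f=51

Derivation:
Step 1: declare f=51 at depth 0
Step 2: declare b=(read f)=51 at depth 0
Visible at query point: b=51 f=51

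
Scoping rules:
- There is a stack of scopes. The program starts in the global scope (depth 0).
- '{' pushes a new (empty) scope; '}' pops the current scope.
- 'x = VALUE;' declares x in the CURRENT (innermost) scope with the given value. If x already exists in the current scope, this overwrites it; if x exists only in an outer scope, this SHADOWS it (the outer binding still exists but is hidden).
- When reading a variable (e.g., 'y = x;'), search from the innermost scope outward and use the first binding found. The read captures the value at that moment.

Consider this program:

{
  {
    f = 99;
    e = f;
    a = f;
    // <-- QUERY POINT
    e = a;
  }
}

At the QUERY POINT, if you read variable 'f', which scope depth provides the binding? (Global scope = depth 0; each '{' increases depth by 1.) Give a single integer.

Answer: 2

Derivation:
Step 1: enter scope (depth=1)
Step 2: enter scope (depth=2)
Step 3: declare f=99 at depth 2
Step 4: declare e=(read f)=99 at depth 2
Step 5: declare a=(read f)=99 at depth 2
Visible at query point: a=99 e=99 f=99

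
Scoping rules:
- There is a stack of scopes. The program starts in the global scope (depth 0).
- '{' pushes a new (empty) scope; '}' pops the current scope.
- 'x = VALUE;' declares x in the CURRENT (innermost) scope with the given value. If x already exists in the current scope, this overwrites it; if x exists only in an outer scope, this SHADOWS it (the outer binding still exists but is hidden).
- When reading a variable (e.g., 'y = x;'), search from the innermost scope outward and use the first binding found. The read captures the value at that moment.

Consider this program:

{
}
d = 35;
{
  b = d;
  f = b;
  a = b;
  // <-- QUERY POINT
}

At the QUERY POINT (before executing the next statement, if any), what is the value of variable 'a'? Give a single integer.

Step 1: enter scope (depth=1)
Step 2: exit scope (depth=0)
Step 3: declare d=35 at depth 0
Step 4: enter scope (depth=1)
Step 5: declare b=(read d)=35 at depth 1
Step 6: declare f=(read b)=35 at depth 1
Step 7: declare a=(read b)=35 at depth 1
Visible at query point: a=35 b=35 d=35 f=35

Answer: 35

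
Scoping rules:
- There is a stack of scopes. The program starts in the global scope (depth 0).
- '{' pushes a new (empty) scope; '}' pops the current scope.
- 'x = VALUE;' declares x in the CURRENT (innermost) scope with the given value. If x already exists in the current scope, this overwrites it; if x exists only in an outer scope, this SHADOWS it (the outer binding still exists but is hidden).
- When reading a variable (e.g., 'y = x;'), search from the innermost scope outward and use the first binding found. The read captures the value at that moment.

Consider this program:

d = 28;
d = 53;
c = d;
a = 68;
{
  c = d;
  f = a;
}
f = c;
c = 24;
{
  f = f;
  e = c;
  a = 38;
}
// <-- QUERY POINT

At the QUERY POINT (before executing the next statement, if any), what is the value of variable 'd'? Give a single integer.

Step 1: declare d=28 at depth 0
Step 2: declare d=53 at depth 0
Step 3: declare c=(read d)=53 at depth 0
Step 4: declare a=68 at depth 0
Step 5: enter scope (depth=1)
Step 6: declare c=(read d)=53 at depth 1
Step 7: declare f=(read a)=68 at depth 1
Step 8: exit scope (depth=0)
Step 9: declare f=(read c)=53 at depth 0
Step 10: declare c=24 at depth 0
Step 11: enter scope (depth=1)
Step 12: declare f=(read f)=53 at depth 1
Step 13: declare e=(read c)=24 at depth 1
Step 14: declare a=38 at depth 1
Step 15: exit scope (depth=0)
Visible at query point: a=68 c=24 d=53 f=53

Answer: 53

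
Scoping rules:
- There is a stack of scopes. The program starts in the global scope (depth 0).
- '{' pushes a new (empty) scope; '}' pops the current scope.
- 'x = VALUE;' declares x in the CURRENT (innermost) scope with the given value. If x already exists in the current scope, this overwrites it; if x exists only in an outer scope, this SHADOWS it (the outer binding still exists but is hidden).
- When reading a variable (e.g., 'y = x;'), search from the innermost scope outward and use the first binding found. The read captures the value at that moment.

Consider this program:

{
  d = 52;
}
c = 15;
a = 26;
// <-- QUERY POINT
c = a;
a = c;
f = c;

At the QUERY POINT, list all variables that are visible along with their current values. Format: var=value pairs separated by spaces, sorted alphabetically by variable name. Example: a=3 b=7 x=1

Step 1: enter scope (depth=1)
Step 2: declare d=52 at depth 1
Step 3: exit scope (depth=0)
Step 4: declare c=15 at depth 0
Step 5: declare a=26 at depth 0
Visible at query point: a=26 c=15

Answer: a=26 c=15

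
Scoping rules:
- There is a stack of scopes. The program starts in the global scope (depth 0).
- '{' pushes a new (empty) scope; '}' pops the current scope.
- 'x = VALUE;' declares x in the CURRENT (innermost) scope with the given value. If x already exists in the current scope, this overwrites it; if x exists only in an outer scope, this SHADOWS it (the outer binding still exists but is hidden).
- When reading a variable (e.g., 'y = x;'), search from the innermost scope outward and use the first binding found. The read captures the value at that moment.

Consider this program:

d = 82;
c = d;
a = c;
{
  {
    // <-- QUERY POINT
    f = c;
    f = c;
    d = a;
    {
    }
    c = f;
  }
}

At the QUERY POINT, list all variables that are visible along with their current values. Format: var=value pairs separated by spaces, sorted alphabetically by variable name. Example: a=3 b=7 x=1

Answer: a=82 c=82 d=82

Derivation:
Step 1: declare d=82 at depth 0
Step 2: declare c=(read d)=82 at depth 0
Step 3: declare a=(read c)=82 at depth 0
Step 4: enter scope (depth=1)
Step 5: enter scope (depth=2)
Visible at query point: a=82 c=82 d=82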